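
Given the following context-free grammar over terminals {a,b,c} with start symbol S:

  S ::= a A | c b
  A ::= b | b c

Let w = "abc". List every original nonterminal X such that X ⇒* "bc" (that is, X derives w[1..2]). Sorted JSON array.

CNF form of G:
  S -> T1 T0 | T2 A
  A -> T0 T1 | b
  T0 -> b
  T1 -> c
  T2 -> a

Fill CYK table bottom-up — only the sub-triangle for w[1..2]:
  cell(1,1) b: {A,T0}  orig:{A}
  cell(2,2) c: {T1}  orig:{}
  cell(1,2) bc: {A}

Original NTs in T[1,2] deriving "bc": ["A"]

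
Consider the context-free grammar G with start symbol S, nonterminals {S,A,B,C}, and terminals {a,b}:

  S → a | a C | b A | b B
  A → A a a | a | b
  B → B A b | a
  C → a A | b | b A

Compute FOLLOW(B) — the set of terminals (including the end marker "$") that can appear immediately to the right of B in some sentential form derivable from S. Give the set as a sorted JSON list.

Compute FIRST by fixpoint:
pass 1:
  A via A→a: +{a}
  A via A→b: +{b}
  B via B→a: +{a}
  C via C→a A: +{a}
  C via C→b: +{b}
  S via S→a: +{a}
  S via S→b A: +{b}
  FIRST[S]={a,b}  FIRST[A]={a,b}  FIRST[B]={a}  FIRST[C]={a,b}
pass 2: (no change)
  FIRST[S]={a,b}  FIRST[A]={a,b}  FIRST[B]={a}  FIRST[C]={a,b}

FOLLOW sets:
initialize: $ ∈ FOLLOW(S)
pass 1:
  A→A a a: FOLLOW(A) ⊇ FIRST(a) = {a}; new: +{a}
  B→B A b: FOLLOW(B) ⊇ FIRST(A) = {a,b}; new: +{a,b}
  B→B A b: FOLLOW(A) ⊇ FIRST(b) = {b}; new: +{b}
  S→a C: FOLLOW(C) ⊇ FOLLOW(S) ⊇ {$}; new: +{$}
  S→b A: FOLLOW(A) ⊇ FOLLOW(S) ⊇ {$}; new: +{$}
  S→b B: FOLLOW(B) ⊇ FOLLOW(S) ⊇ {$}; new: +{$}
  S: {$}  A: {$,a,b}  B: {$,a,b}  C: {$}
pass 2: done
  S: {$}  A: {$,a,b}  B: {$,a,b}  C: {$}

FOLLOW(B) = ["$", "a", "b"]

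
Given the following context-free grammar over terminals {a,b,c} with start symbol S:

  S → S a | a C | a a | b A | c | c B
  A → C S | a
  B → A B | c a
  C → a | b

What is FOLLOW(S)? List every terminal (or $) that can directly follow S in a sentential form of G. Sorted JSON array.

FIRST iteration:
pass 1:
  A via A→a: +{a}
  B via B→A B: +{a}
  B via B→c a: +{c}
  C via C→a: +{a}
  C via C→b: +{b}
  S via S→a C: +{a}
  S via S→b A: +{b}
  S via S→c: +{c}
  FIRST(S)={a,b,c}  FIRST(A)={a}  FIRST(B)={a,c}  FIRST(C)={a,b}
pass 2:
  A via A→C S: +{b}
  B via B→A B: +{b}
  FIRST(S)={a,b,c}  FIRST(A)={a,b}  FIRST(B)={a,b,c}  FIRST(C)={a,b}
pass 3: — fixpoint
  FIRST(S)={a,b,c}  FIRST(A)={a,b}  FIRST(B)={a,b,c}  FIRST(C)={a,b}

FOLLOW sets:
initialize: $ ∈ FOLLOW(S)
iter 1:
  A→C S: FOLLOW(C) ⊇ FIRST(S) = {a,b,c}; new: +{a,b,c}
  B→A B: FOLLOW(A) ⊇ FIRST(B) = {a,b,c}; new: +{a,b,c}
  S→S a: FOLLOW(S) ⊇ FIRST(a) = {a}; new: +{a}
  S→a C: FOLLOW(C) ⊇ FOLLOW(S) ⊇ {$,a}; new: +{$}
  S→b A: FOLLOW(A) ⊇ FOLLOW(S) ⊇ {$,a}; new: +{$}
  S→c B: FOLLOW(B) ⊇ FOLLOW(S) ⊇ {$,a}; new: +{$,a}
  FOLLOW[S]={$,a}  FOLLOW[A]={$,a,b,c}  FOLLOW[B]={$,a}  FOLLOW[C]={$,a,b,c}
iter 2:
  A→C S: FOLLOW(S) ⊇ FOLLOW(A) ⊇ {$,a,b,c}; new: +{b,c}
  S→c B: FOLLOW(B) ⊇ FOLLOW(S) ⊇ {$,a,b,c}; new: +{b,c}
  FOLLOW[S]={$,a,b,c}  FOLLOW[A]={$,a,b,c}  FOLLOW[B]={$,a,b,c}  FOLLOW[C]={$,a,b,c}
iter 3: (no change)
  FOLLOW[S]={$,a,b,c}  FOLLOW[A]={$,a,b,c}  FOLLOW[B]={$,a,b,c}  FOLLOW[C]={$,a,b,c}

FOLLOW(S) = ["$", "a", "b", "c"]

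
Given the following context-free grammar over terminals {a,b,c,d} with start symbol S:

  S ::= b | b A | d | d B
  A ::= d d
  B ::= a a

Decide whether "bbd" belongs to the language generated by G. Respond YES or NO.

Convert to CNF:
  S -> T0 B | T2 A | b | d
  A -> T0 T0
  B -> T1 T1
  T0 -> d
  T1 -> a
  T2 -> b

CYK table (by increasing span):
  cell(0,0) b: {S,T2}  orig:{S}
  cell(1,1) b: {S,T2}  orig:{S}
  cell(2,2) d: {S,T0}  orig:{S}
  cell(0,1) bb: ∅
  cell(1,2) bd: ∅
  cell(0,2) bbd: ∅

S ∉ T[0,2] ⇒ NO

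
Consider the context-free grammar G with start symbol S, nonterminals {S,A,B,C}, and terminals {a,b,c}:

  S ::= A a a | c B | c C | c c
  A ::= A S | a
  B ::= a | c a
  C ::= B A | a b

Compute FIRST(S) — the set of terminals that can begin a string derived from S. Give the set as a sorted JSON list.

FIRST sets, iterate to fixpoint:
[1]
  A via A→a: +{a}
  B via B→a: +{a}
  B via B→c a: +{c}
  C via C→B A: +{a,c}
  S via S→A a a: +{a}
  S via S→c B: +{c}
  S: {a,c}  A: {a}  B: {a,c}  C: {a,c}
[2] — fixpoint
  S: {a,c}  A: {a}  B: {a,c}  C: {a,c}

FIRST(S) = ["a", "c"]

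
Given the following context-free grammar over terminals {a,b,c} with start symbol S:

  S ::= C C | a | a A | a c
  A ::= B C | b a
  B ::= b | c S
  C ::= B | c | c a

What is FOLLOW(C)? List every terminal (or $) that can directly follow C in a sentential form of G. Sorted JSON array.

FIRST iteration:
round 1:
  A via A→b a: +{b}
  B via B→b: +{b}
  B via B→c S: +{c}
  C via C→B: +{b,c}
  S via S→C C: +{b,c}
  S via S→a: +{a}
  FIRST[S]={a,b,c}  FIRST[A]={b}  FIRST[B]={b,c}  FIRST[C]={b,c}
round 2:
  A via A→B C: +{c}
  FIRST[S]={a,b,c}  FIRST[A]={b,c}  FIRST[B]={b,c}  FIRST[C]={b,c}
round 3: — fixpoint
  FIRST[S]={a,b,c}  FIRST[A]={b,c}  FIRST[B]={b,c}  FIRST[C]={b,c}

Compute FOLLOW by fixpoint:
seed FOLLOW(S) with $
[1]
  A→B C: FOLLOW(B) ⊇ FIRST(C) = {b,c}; new: +{b,c}
  B→c S: FOLLOW(S) ⊇ FOLLOW(B) ⊇ {b,c}; new: +{b,c}
  S→C C: FOLLOW(C) ⊇ FIRST(C) = {b,c}; new: +{b,c}
  S→C C: FOLLOW(C) ⊇ FOLLOW(S) ⊇ {$,b,c}; new: +{$}
  S→a A: FOLLOW(A) ⊇ FOLLOW(S) ⊇ {$,b,c}; new: +{$,b,c}
  FOLLOW(S)={$,b,c}  FOLLOW(A)={$,b,c}  FOLLOW(B)={b,c}  FOLLOW(C)={$,b,c}
[2]
  C→B: FOLLOW(B) ⊇ FOLLOW(C) ⊇ {$,b,c}; new: +{$}
  FOLLOW(S)={$,b,c}  FOLLOW(A)={$,b,c}  FOLLOW(B)={$,b,c}  FOLLOW(C)={$,b,c}
[3] — fixpoint
  FOLLOW(S)={$,b,c}  FOLLOW(A)={$,b,c}  FOLLOW(B)={$,b,c}  FOLLOW(C)={$,b,c}

FOLLOW(C) = ["$", "b", "c"]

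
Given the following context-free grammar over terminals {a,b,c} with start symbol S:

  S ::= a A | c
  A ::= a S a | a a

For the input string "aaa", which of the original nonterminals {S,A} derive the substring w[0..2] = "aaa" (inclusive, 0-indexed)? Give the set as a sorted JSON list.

Convert to CNF:
  S -> T0 A | c
  A -> T0 T0 | T0 X1
  T0 -> a
  X1 -> S T0

CYK fill, restricted to cells inside w[0..2]:
  T[0,0] 'a' = {T0}  orig:{}
  T[1,1] 'a' = {T0}  orig:{}
  T[2,2] 'a' = {T0}  orig:{}
  T[0,1] 'aa' = {A}
  T[1,2] 'aa' = {A}
  T[0,2] 'aaa' = {S}

Original NTs in T[0,2] deriving "aaa": ["S"]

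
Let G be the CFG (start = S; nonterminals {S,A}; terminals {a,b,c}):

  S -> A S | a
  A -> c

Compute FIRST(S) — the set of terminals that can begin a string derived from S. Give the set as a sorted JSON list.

FIRST sets, iterate to fixpoint:
pass 1:
  A via A→c: +{c}
  S via S→A S: +{c}
  S via S→a: +{a}
  S: {a,c}  A: {c}
pass 2: (stable)
  S: {a,c}  A: {c}

FIRST(S) = ["a", "c"]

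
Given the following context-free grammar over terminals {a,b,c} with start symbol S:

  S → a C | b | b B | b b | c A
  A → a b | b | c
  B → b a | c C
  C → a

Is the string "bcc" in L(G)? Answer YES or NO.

Convert to CNF:
  S -> T0 C | T1 B | T1 T1 | T2 A | b
  A -> T0 T1 | b | c
  B -> T1 T0 | T2 C
  C -> a
  T0 -> a
  T1 -> b
  T2 -> c

Fill CYK table bottom-up:
  cell(0,0) b: {A,S,T1}  orig:{A,S}
  cell(1,1) c: {A,T2}  orig:{A}
  cell(2,2) c: {A,T2}  orig:{A}
  cell(0,1) bc: ∅
  cell(1,2) cc: {S}
  cell(0,2) bcc: ∅

S ∉ T[0,2] ⇒ NO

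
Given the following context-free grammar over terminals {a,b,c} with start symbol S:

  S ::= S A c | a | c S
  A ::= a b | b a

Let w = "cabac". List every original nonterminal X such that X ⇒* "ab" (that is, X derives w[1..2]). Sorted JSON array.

Convert to CNF:
  S -> S X3 | T2 S | a
  A -> T0 T1 | T1 T0
  T0 -> a
  T1 -> b
  T2 -> c
  X3 -> A T2

CYK fill (cells [i..j] with 1 ≤ i ≤ j ≤ 2 only):
  [1..1]={S,T0}  "a"  orig:{S}
  [2..2]={T1}  "b"  orig:{}
  [1..2]={A}  "ab"

Original NTs in T[1,2] deriving "ab": ["A"]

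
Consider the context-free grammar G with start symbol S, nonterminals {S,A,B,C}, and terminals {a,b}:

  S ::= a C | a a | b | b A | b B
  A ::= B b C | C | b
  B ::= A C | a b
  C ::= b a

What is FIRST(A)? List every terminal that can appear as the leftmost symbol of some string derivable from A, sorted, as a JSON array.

FIRST sets, iterate to fixpoint:
round 1:
  A via A→b: +{b}
  B via B→A C: +{b}
  B via B→a b: +{a}
  C via C→b a: +{b}
  S via S→a C: +{a}
  S via S→b: +{b}
  S: {a,b}  A: {b}  B: {a,b}  C: {b}
round 2:
  A via A→B b C: +{a}
  S: {a,b}  A: {a,b}  B: {a,b}  C: {b}
round 3: (no change)
  S: {a,b}  A: {a,b}  B: {a,b}  C: {b}

FIRST(A) = ["a", "b"]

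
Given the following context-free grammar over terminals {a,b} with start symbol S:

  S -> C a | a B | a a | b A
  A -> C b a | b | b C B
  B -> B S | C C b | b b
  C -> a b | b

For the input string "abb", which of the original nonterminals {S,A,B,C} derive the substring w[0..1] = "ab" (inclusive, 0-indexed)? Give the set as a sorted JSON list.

Convert to CNF:
  S -> C T1 | T0 A | T1 B | T1 T1
  A -> C X2 | T0 X3 | b
  B -> B S | C X4 | T0 T0
  C -> T1 T0 | b
  T0 -> b
  T1 -> a
  X2 -> T0 T1
  X3 -> C B
  X4 -> C T0

CYK table (by increasing span) — only the sub-triangle for w[0..1]:
  [0..0]={T1}  "a"  orig:{}
  [1..1]={A,C,T0}  "b"  orig:{A,C}
  [0..1]={C}  "ab"

Original NTs in T[0,1] deriving "ab": ["C"]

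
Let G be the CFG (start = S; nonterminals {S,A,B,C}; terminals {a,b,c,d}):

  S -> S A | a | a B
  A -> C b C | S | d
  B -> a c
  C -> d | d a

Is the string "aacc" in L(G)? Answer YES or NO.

Convert to CNF:
  S -> S A | T1 B | a
  A -> C X4 | S A | T1 B | a | d
  B -> T1 T2
  C -> T3 T1 | d
  T0 -> b
  T1 -> a
  T2 -> c
  T3 -> d
  X4 -> T0 C

CYK fill:
  T[0,0] 'a' = {A,S,T1}  orig:{A,S}
  T[1,1] 'a' = {A,S,T1}  orig:{A,S}
  T[2,2] 'c' = {T2}  orig:{}
  T[3,3] 'c' = {T2}  orig:{}
  T[0,1] 'aa' = {A,S}
  T[1,2] 'ac' = {B}
  T[2,3] 'cc' = ∅
  T[0,2] 'aac' = {A,S}
  T[1,3] 'acc' = ∅
  T[0,3] 'aacc' = ∅

S ∉ T[0,3] ⇒ NO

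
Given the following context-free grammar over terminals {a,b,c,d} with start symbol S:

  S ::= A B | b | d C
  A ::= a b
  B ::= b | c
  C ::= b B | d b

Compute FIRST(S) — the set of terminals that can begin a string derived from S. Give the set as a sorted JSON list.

Compute FIRST by fixpoint:
pass 1:
  A via A→a b: +{a}
  B via B→b: +{b}
  B via B→c: +{c}
  C via C→b B: +{b}
  C via C→d b: +{d}
  S via S→A B: +{a}
  S via S→b: +{b}
  S via S→d C: +{d}
  FIRST[S]={a,b,d}  FIRST[A]={a}  FIRST[B]={b,c}  FIRST[C]={b,d}
pass 2: done
  FIRST[S]={a,b,d}  FIRST[A]={a}  FIRST[B]={b,c}  FIRST[C]={b,d}

FIRST(S) = ["a", "b", "d"]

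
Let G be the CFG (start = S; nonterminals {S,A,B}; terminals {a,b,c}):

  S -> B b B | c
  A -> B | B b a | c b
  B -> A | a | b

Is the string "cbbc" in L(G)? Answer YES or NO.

Convert to CNF:
  S -> B X5 | c
  A -> B X3 | T2 T0 | a | b
  B -> B X4 | T2 T0 | a | b
  T0 -> b
  T1 -> a
  T2 -> c
  X3 -> T0 T1
  X4 -> T0 T1
  X5 -> T0 B

CYK fill:
  T[0,0] 'c' = {S,T2}  orig:{S}
  T[1,1] 'b' = {A,B,T0}  orig:{A,B}
  T[2,2] 'b' = {A,B,T0}  orig:{A,B}
  T[3,3] 'c' = {S,T2}  orig:{S}
  T[0,1] 'cb' = {A,B}
  T[1,2] 'bb' = {X5}  orig:{}
  T[2,3] 'bc' = ∅
  T[0,2] 'cbb' = ∅
  T[1,3] 'bbc' = ∅
  T[0,3] 'cbbc' = ∅

S ∉ T[0,3] ⇒ NO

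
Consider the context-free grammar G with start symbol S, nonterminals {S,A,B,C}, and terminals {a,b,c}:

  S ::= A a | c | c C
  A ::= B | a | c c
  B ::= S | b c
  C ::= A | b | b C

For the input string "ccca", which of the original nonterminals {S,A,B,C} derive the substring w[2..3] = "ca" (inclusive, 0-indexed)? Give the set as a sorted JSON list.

CNF form of G:
  S -> A T0 | T2 C | c
  A -> A T0 | T1 T2 | T2 C | T2 T2 | a | c
  B -> A T0 | T1 T2 | T2 C | c
  C -> A T0 | T1 C | T1 T2 | T2 C | T2 T2 | a | b | c
  T0 -> a
  T1 -> b
  T2 -> c

CYK table (by increasing span), restricted to cells inside w[2..3]:
  cell(2,2) c: {A,B,C,S,T2}  orig:{A,B,C,S}
  cell(3,3) a: {A,C,T0}  orig:{A,C}
  cell(2,3) ca: {A,B,C,S}

Original NTs in T[2,3] deriving "ca": ["A", "B", "C", "S"]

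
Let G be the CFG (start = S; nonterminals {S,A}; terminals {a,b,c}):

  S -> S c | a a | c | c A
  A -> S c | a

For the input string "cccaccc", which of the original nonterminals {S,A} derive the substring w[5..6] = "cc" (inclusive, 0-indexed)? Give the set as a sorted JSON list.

CNF form of G:
  S -> S T0 | T0 A | T1 T1 | c
  A -> S T0 | a
  T0 -> c
  T1 -> a

CYK table (by increasing span), restricted to cells inside w[5..6]:
  [5..5]={S,T0}  "c"  orig:{S}
  [6..6]={S,T0}  "c"  orig:{S}
  [5..6]={A,S}  "cc"

Original NTs in T[5,6] deriving "cc": ["A", "S"]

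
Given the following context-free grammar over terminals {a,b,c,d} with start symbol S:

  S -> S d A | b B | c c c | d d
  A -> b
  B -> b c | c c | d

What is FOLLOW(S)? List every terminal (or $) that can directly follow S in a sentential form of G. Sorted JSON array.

FIRST sets, iterate to fixpoint:
pass 1:
  A via A→b: +{b}
  B via B→b c: +{b}
  B via B→c c: +{c}
  B via B→d: +{d}
  S via S→b B: +{b}
  S via S→c c c: +{c}
  S via S→d d: +{d}
  S: {b,c,d}  A: {b}  B: {b,c,d}
pass 2: done
  S: {b,c,d}  A: {b}  B: {b,c,d}

Compute FOLLOW by fixpoint:
FOLLOW(S) := {$}
[1]
  S→S d A: FOLLOW(S) ⊇ FIRST(d) = {d}; new: +{d}
  S→S d A: FOLLOW(A) ⊇ FOLLOW(S) ⊇ {$,d}; new: +{$,d}
  S→b B: FOLLOW(B) ⊇ FOLLOW(S) ⊇ {$,d}; new: +{$,d}
  S: {$,d}  A: {$,d}  B: {$,d}
[2] (no change)
  S: {$,d}  A: {$,d}  B: {$,d}

FOLLOW(S) = ["$", "d"]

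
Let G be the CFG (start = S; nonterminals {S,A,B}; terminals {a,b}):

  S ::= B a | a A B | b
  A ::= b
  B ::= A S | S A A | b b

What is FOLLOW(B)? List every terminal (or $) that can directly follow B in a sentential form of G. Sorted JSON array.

FIRST sets, iterate to fixpoint:
pass 1:
  A via A→b: +{b}
  B via B→A S: +{b}
  S via S→B a: +{b}
  S via S→a A B: +{a}
  FIRST(S)={a,b}  FIRST(A)={b}  FIRST(B)={b}
pass 2:
  B via B→S A A: +{a}
  FIRST(S)={a,b}  FIRST(A)={b}  FIRST(B)={a,b}
pass 3: (no change)
  FIRST(S)={a,b}  FIRST(A)={b}  FIRST(B)={a,b}

FOLLOW iteration:
seed FOLLOW(S) with $
iter 1:
  B→A S: FOLLOW(A) ⊇ FIRST(S) = {a,b}; new: +{a,b}
  B→S A A: FOLLOW(S) ⊇ FIRST(A) = {b}; new: +{b}
  S→B a: FOLLOW(B) ⊇ FIRST(a) = {a}; new: +{a}
  S→a A B: FOLLOW(B) ⊇ FOLLOW(S) ⊇ {$,b}; new: +{$,b}
  FOLLOW[S]={$,b}  FOLLOW[A]={a,b}  FOLLOW[B]={$,a,b}
iter 2:
  B→A S: FOLLOW(S) ⊇ FOLLOW(B) ⊇ {$,a,b}; new: +{a}
  B→S A A: FOLLOW(A) ⊇ FOLLOW(B) ⊇ {$,a,b}; new: +{$}
  FOLLOW[S]={$,a,b}  FOLLOW[A]={$,a,b}  FOLLOW[B]={$,a,b}
iter 3: (no change)
  FOLLOW[S]={$,a,b}  FOLLOW[A]={$,a,b}  FOLLOW[B]={$,a,b}

FOLLOW(B) = ["$", "a", "b"]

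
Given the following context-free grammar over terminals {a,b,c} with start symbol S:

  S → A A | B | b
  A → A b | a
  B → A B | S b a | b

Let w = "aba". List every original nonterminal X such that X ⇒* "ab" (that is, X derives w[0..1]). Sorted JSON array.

CNF form of G:
  S -> A A | A B | S X3 | b
  A -> A T0 | a
  B -> A B | S X2 | b
  T0 -> b
  T1 -> a
  X2 -> T0 T1
  X3 -> T0 T1

Fill CYK table bottom-up, restricted to cells inside w[0..1]:
  cell(0,0) a: {A,T1}  orig:{A}
  cell(1,1) b: {B,S,T0}  orig:{B,S}
  cell(0,1) ab: {A,B,S}

Original NTs in T[0,1] deriving "ab": ["A", "B", "S"]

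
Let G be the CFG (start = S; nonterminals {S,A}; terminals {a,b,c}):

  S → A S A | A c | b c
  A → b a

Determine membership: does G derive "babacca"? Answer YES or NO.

CNF form of G:
  S -> A T2 | A X3 | T0 T2
  A -> T0 T1
  T0 -> b
  T1 -> a
  T2 -> c
  X3 -> S A

CYK fill:
  T[0,0] 'b' = {T0}  orig:{}
  T[1,1] 'a' = {T1}  orig:{}
  T[2,2] 'b' = {T0}  orig:{}
  T[3,3] 'a' = {T1}  orig:{}
  T[4,4] 'c' = {T2}  orig:{}
  T[5,5] 'c' = {T2}  orig:{}
  T[6,6] 'a' = {T1}  orig:{}
  T[0,1] 'ba' = {A}
  T[1,2] 'ab' = ∅
  T[2,3] 'ba' = {A}
  T[3,4] 'ac' = ∅
  T[4,5] 'cc' = ∅
  T[5,6] 'ca' = ∅
  T[0,2] 'bab' = ∅
  T[1,3] 'aba' = ∅
  T[2,4] 'bac' = {S}
  T[3,5] 'acc' = ∅
  T[4,6] 'cca' = ∅
  T[0,3] 'baba' = ∅
  T[1,4] 'abac' = ∅
  T[2,5] 'bacc' = ∅
  T[3,6] 'acca' = ∅
  T[0,4] 'babac' = ∅
  T[1,5] 'abacc' = ∅
  T[2,6] 'bacca' = ∅
  T[0,5] 'babacc' = ∅
  T[1,6] 'abacca' = ∅
  T[0,6] 'babacca' = ∅

S ∉ T[0,6] ⇒ NO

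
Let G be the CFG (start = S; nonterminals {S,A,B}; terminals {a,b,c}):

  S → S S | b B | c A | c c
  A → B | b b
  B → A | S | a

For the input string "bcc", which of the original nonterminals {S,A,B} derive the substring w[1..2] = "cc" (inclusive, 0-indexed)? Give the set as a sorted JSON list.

CNF form of G:
  S -> S S | T0 B | T1 A | T1 T1
  A -> S S | T0 B | T0 T0 | T1 A | T1 T1 | a
  B -> S S | T0 B | T0 T0 | T1 A | T1 T1 | a
  T0 -> b
  T1 -> c

CYK table (by increasing span), restricted to cells inside w[1..2]:
  T[1,1] 'c' = {T1}  orig:{}
  T[2,2] 'c' = {T1}  orig:{}
  T[1,2] 'cc' = {A,B,S}

Original NTs in T[1,2] deriving "cc": ["A", "B", "S"]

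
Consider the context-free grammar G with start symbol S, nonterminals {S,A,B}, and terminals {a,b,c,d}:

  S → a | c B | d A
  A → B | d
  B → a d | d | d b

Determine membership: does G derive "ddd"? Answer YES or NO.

Convert to CNF:
  S -> T1 A | T3 B | a
  A -> T0 T1 | T1 T2 | d
  B -> T0 T1 | T1 T2 | d
  T0 -> a
  T1 -> d
  T2 -> b
  T3 -> c

Fill CYK table bottom-up:
  T[0,0] 'd' = {A,B,T1}  orig:{A,B}
  T[1,1] 'd' = {A,B,T1}  orig:{A,B}
  T[2,2] 'd' = {A,B,T1}  orig:{A,B}
  T[0,1] 'dd' = {S}
  T[1,2] 'dd' = {S}
  T[0,2] 'ddd' = ∅

S ∉ T[0,2] ⇒ NO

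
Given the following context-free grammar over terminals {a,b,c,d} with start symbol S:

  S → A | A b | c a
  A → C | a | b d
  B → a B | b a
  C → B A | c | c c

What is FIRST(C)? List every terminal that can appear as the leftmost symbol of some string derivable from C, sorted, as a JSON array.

Compute FIRST by fixpoint:
round 1:
  A via A→a: +{a}
  A via A→b d: +{b}
  B via B→a B: +{a}
  B via B→b a: +{b}
  C via C→B A: +{a,b}
  C via C→c: +{c}
  S via S→A: +{a,b}
  S via S→c a: +{c}
  S: {a,b,c}  A: {a,b}  B: {a,b}  C: {a,b,c}
round 2:
  A via A→C: +{c}
  S: {a,b,c}  A: {a,b,c}  B: {a,b}  C: {a,b,c}
round 3: (no change)
  S: {a,b,c}  A: {a,b,c}  B: {a,b}  C: {a,b,c}

FIRST(C) = ["a", "b", "c"]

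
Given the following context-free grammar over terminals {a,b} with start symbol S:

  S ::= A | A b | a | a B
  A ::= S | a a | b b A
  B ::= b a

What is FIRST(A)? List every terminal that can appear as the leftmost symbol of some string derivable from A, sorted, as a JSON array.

FIRST sets, iterate to fixpoint:
[1]
  A via A→a a: +{a}
  A via A→b b A: +{b}
  B via B→b a: +{b}
  S via S→A: +{a,b}
  FIRST(S)={a,b}  FIRST(A)={a,b}  FIRST(B)={b}
[2] — fixpoint
  FIRST(S)={a,b}  FIRST(A)={a,b}  FIRST(B)={b}

FIRST(A) = ["a", "b"]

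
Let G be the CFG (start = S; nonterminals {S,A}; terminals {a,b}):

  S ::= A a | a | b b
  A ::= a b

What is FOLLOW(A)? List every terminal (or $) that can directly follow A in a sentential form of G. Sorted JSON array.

FIRST iteration:
[1]
  A via A→a b: +{a}
  S via S→A a: +{a}
  S via S→b b: +{b}
  FIRST(S)={a,b}  FIRST(A)={a}
[2] done
  FIRST(S)={a,b}  FIRST(A)={a}

FOLLOW sets:
initialize: $ ∈ FOLLOW(S)
[1]
  S→A a: FOLLOW(A) ⊇ FIRST(a) = {a}; new: +{a}
  FOLLOW[S]={$}  FOLLOW[A]={a}
[2] done
  FOLLOW[S]={$}  FOLLOW[A]={a}

FOLLOW(A) = ["a"]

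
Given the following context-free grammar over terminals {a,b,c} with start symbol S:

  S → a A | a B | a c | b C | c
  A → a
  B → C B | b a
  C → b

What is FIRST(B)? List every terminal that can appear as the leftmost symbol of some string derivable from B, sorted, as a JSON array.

Compute FIRST by fixpoint:
pass 1:
  A via A→a: +{a}
  B via B→b a: +{b}
  C via C→b: +{b}
  S via S→a A: +{a}
  S via S→b C: +{b}
  S via S→c: +{c}
  FIRST(S)={a,b,c}  FIRST(A)={a}  FIRST(B)={b}  FIRST(C)={b}
pass 2: (stable)
  FIRST(S)={a,b,c}  FIRST(A)={a}  FIRST(B)={b}  FIRST(C)={b}

FIRST(B) = ["b"]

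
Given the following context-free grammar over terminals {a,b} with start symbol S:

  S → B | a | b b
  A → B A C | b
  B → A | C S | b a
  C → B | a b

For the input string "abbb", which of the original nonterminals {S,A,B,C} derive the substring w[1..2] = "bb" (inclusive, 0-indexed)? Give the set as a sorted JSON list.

Convert to CNF:
  S -> B X5 | C S | T0 T0 | T0 T1 | a | b
  A -> B X2 | b
  B -> B X3 | C S | T0 T1 | b
  C -> B X4 | C S | T0 T1 | T1 T0 | b
  T0 -> b
  T1 -> a
  X2 -> A C
  X3 -> A C
  X4 -> A C
  X5 -> A C

CYK fill — only the sub-triangle for w[1..2]:
  [1..1]={A,B,C,S,T0}  "b"  orig:{A,B,C,S}
  [2..2]={A,B,C,S,T0}  "b"  orig:{A,B,C,S}
  [1..2]={B,C,S,X2,X3,X4,X5}  "bb"  orig:{B,C,S}

Original NTs in T[1,2] deriving "bb": ["B", "C", "S"]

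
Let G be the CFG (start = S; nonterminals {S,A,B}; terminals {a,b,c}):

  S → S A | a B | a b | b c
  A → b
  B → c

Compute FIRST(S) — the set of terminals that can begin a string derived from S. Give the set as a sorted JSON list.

Compute FIRST by fixpoint:
round 1:
  A via A→b: +{b}
  B via B→c: +{c}
  S via S→a B: +{a}
  S via S→b c: +{b}
  FIRST(S)={a,b}  FIRST(A)={b}  FIRST(B)={c}
round 2: — fixpoint
  FIRST(S)={a,b}  FIRST(A)={b}  FIRST(B)={c}

FIRST(S) = ["a", "b"]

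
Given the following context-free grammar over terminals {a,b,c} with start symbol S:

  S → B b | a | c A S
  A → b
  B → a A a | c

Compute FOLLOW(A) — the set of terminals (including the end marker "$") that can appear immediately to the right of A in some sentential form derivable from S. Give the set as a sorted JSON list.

Compute FIRST by fixpoint:
pass 1:
  A via A→b: +{b}
  B via B→a A a: +{a}
  B via B→c: +{c}
  S via S→B b: +{a,c}
  FIRST(S)={a,c}  FIRST(A)={b}  FIRST(B)={a,c}
pass 2: (stable)
  FIRST(S)={a,c}  FIRST(A)={b}  FIRST(B)={a,c}

FOLLOW sets:
seed FOLLOW(S) with $
iter 1:
  B→a A a: FOLLOW(A) ⊇ FIRST(a) = {a}; new: +{a}
  S→B b: FOLLOW(B) ⊇ FIRST(b) = {b}; new: +{b}
  S→c A S: FOLLOW(A) ⊇ FIRST(S) = {a,c}; new: +{c}
  FOLLOW[S]={$}  FOLLOW[A]={a,c}  FOLLOW[B]={b}
iter 2: — fixpoint
  FOLLOW[S]={$}  FOLLOW[A]={a,c}  FOLLOW[B]={b}

FOLLOW(A) = ["a", "c"]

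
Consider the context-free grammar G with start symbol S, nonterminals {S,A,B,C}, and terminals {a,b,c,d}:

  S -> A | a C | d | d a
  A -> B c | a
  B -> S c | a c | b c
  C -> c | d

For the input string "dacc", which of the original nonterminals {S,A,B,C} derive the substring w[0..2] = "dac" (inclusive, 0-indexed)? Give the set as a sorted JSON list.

Convert to CNF:
  S -> B T0 | T1 C | T3 T1 | a | d
  A -> B T0 | a
  B -> S T0 | T1 T0 | T2 T0
  C -> c | d
  T0 -> c
  T1 -> a
  T2 -> b
  T3 -> d

Fill CYK table bottom-up (cells [i..j] with 0 ≤ i ≤ j ≤ 2 only):
  [0..0]={C,S,T3}  "d"  orig:{C,S}
  [1..1]={A,S,T1}  "a"  orig:{A,S}
  [2..2]={C,T0}  "c"  orig:{C}
  [0..1]={S}  "da"
  [1..2]={B,S}  "ac"
  [0..2]={B}  "dac"

Original NTs in T[0,2] deriving "dac": ["B"]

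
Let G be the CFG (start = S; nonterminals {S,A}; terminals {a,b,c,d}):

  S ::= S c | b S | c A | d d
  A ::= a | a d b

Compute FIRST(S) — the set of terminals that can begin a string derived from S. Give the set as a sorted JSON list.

FIRST iteration:
[1]
  A via A→a: +{a}
  S via S→b S: +{b}
  S via S→c A: +{c}
  S via S→d d: +{d}
  FIRST[S]={b,c,d}  FIRST[A]={a}
[2] (no change)
  FIRST[S]={b,c,d}  FIRST[A]={a}

FIRST(S) = ["b", "c", "d"]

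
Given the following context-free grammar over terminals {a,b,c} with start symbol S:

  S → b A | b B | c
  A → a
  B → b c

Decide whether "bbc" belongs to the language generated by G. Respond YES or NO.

CNF form of G:
  S -> T0 A | T0 B | c
  A -> a
  B -> T0 T1
  T0 -> b
  T1 -> c

CYK table (by increasing span):
  T[0,0] 'b' = {T0}  orig:{}
  T[1,1] 'b' = {T0}  orig:{}
  T[2,2] 'c' = {S,T1}  orig:{S}
  T[0,1] 'bb' = ∅
  T[1,2] 'bc' = {B}
  T[0,2] 'bbc' = {S}

S ∈ T[0,2] ⇒ YES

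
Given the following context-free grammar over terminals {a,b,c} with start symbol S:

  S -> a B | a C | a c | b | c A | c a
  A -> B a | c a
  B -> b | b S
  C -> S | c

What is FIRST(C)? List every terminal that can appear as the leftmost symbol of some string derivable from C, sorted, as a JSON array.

Compute FIRST by fixpoint:
round 1:
  A via A→c a: +{c}
  B via B→b: +{b}
  C via C→c: +{c}
  S via S→a B: +{a}
  S via S→b: +{b}
  S via S→c A: +{c}
  S: {a,b,c}  A: {c}  B: {b}  C: {c}
round 2:
  A via A→B a: +{b}
  C via C→S: +{a,b}
  S: {a,b,c}  A: {b,c}  B: {b}  C: {a,b,c}
round 3: — fixpoint
  S: {a,b,c}  A: {b,c}  B: {b}  C: {a,b,c}

FIRST(C) = ["a", "b", "c"]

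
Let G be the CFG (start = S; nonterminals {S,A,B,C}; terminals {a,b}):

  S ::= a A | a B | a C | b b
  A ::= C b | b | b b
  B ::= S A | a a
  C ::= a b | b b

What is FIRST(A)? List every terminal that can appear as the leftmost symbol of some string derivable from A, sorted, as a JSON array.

FIRST sets, iterate to fixpoint:
round 1:
  A via A→b: +{b}
  B via B→a a: +{a}
  C via C→a b: +{a}
  C via C→b b: +{b}
  S via S→a A: +{a}
  S via S→b b: +{b}
  S: {a,b}  A: {b}  B: {a}  C: {a,b}
round 2:
  A via A→C b: +{a}
  B via B→S A: +{b}
  S: {a,b}  A: {a,b}  B: {a,b}  C: {a,b}
round 3: (stable)
  S: {a,b}  A: {a,b}  B: {a,b}  C: {a,b}

FIRST(A) = ["a", "b"]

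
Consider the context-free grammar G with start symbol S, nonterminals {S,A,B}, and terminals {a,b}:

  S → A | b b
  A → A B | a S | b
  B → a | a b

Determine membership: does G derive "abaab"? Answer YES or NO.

Convert to CNF:
  S -> A B | T0 S | T1 T1 | b
  A -> A B | T0 S | b
  B -> T0 T1 | a
  T0 -> a
  T1 -> b

CYK table (by increasing span):
  cell(0,0) a: {B,T0}  orig:{B}
  cell(1,1) b: {A,S,T1}  orig:{A,S}
  cell(2,2) a: {B,T0}  orig:{B}
  cell(3,3) a: {B,T0}  orig:{B}
  cell(4,4) b: {A,S,T1}  orig:{A,S}
  cell(0,1) ab: {A,B,S}
  cell(1,2) ba: {A,S}
  cell(2,3) aa: ∅
  cell(3,4) ab: {A,B,S}
  cell(0,2) aba: {A,S}
  cell(1,3) baa: {A,S}
  cell(2,4) aab: {A,S}
  cell(0,3) abaa: {A,S}
  cell(1,4) baab: {A,S}
  cell(0,4) abaab: {A,S}

S ∈ T[0,4] ⇒ YES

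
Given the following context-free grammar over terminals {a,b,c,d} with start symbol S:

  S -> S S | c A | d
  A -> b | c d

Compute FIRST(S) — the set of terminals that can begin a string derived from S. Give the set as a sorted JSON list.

FIRST iteration:
pass 1:
  A via A→b: +{b}
  A via A→c d: +{c}
  S via S→c A: +{c}
  S via S→d: +{d}
  S: {c,d}  A: {b,c}
pass 2: (no change)
  S: {c,d}  A: {b,c}

FIRST(S) = ["c", "d"]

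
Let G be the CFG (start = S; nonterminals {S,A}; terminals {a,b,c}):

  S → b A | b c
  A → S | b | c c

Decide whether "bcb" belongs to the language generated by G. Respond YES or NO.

Convert to CNF:
  S -> T0 A | T0 T1
  A -> T0 A | T0 T1 | T1 T1 | b
  T0 -> b
  T1 -> c

Fill CYK table bottom-up:
  [0..0]={A,T0}  "b"  orig:{A}
  [1..1]={T1}  "c"  orig:{}
  [2..2]={A,T0}  "b"  orig:{A}
  [0..1]={A,S}  "bc"
  [1..2]=∅  "cb"
  [0..2]=∅  "bcb"

S ∉ T[0,2] ⇒ NO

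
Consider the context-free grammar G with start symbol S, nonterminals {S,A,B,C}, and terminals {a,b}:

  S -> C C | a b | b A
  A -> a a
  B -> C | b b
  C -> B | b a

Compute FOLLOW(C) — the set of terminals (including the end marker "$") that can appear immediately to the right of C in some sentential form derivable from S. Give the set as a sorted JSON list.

FIRST iteration:
round 1:
  A via A→a a: +{a}
  B via B→b b: +{b}
  C via C→B: +{b}
  S via S→C C: +{b}
  S via S→a b: +{a}
  S: {a,b}  A: {a}  B: {b}  C: {b}
round 2: (no change)
  S: {a,b}  A: {a}  B: {b}  C: {b}

FOLLOW sets:
FOLLOW(S) := {$}
[1]
  S→C C: FOLLOW(C) ⊇ FIRST(C) = {b}; new: +{b}
  S→C C: FOLLOW(C) ⊇ FOLLOW(S) ⊇ {$}; new: +{$}
  S→b A: FOLLOW(A) ⊇ FOLLOW(S) ⊇ {$}; new: +{$}
  S: {$}  A: {$}  B: {}  C: {$,b}
[2]
  C→B: FOLLOW(B) ⊇ FOLLOW(C) ⊇ {$,b}; new: +{$,b}
  S: {$}  A: {$}  B: {$,b}  C: {$,b}
[3] (no change)
  S: {$}  A: {$}  B: {$,b}  C: {$,b}

FOLLOW(C) = ["$", "b"]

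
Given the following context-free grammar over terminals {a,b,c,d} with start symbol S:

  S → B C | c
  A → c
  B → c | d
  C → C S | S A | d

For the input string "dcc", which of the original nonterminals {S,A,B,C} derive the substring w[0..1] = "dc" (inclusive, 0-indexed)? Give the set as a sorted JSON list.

Convert to CNF:
  S -> B C | c
  A -> c
  B -> c | d
  C -> C S | S A | d

CYK table (by increasing span), restricted to cells inside w[0..1]:
  T[0,0] 'd' = {B,C}
  T[1,1] 'c' = {A,B,S}
  T[0,1] 'dc' = {C}

Original NTs in T[0,1] deriving "dc": ["C"]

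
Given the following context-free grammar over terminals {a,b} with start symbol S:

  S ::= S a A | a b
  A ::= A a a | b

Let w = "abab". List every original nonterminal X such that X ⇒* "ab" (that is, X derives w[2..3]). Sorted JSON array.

CNF form of G:
  S -> S X3 | T0 T1
  A -> A X2 | b
  T0 -> a
  T1 -> b
  X2 -> T0 T0
  X3 -> T0 A

Fill CYK table bottom-up — only the sub-triangle for w[2..3]:
  [2..2]={T0}  "a"  orig:{}
  [3..3]={A,T1}  "b"  orig:{A}
  [2..3]={S,X3}  "ab"  orig:{S}

Original NTs in T[2,3] deriving "ab": ["S"]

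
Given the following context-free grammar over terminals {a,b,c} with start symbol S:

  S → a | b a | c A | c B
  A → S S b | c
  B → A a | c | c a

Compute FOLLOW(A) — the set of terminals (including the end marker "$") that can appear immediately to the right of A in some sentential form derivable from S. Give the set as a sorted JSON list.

FIRST sets, iterate to fixpoint:
round 1:
  A via A→c: +{c}
  B via B→A a: +{c}
  S via S→a: +{a}
  S via S→b a: +{b}
  S via S→c A: +{c}
  S: {a,b,c}  A: {c}  B: {c}
round 2:
  A via A→S S b: +{a,b}
  B via B→A a: +{a,b}
  S: {a,b,c}  A: {a,b,c}  B: {a,b,c}
round 3: (stable)
  S: {a,b,c}  A: {a,b,c}  B: {a,b,c}

FOLLOW sets:
seed FOLLOW(S) with $
round 1:
  A→S S b: FOLLOW(S) ⊇ FIRST(S) = {a,b,c}; new: +{a,b,c}
  B→A a: FOLLOW(A) ⊇ FIRST(a) = {a}; new: +{a}
  S→c A: FOLLOW(A) ⊇ FOLLOW(S) ⊇ {$,a,b,c}; new: +{$,b,c}
  S→c B: FOLLOW(B) ⊇ FOLLOW(S) ⊇ {$,a,b,c}; new: +{$,a,b,c}
  FOLLOW(S)={$,a,b,c}  FOLLOW(A)={$,a,b,c}  FOLLOW(B)={$,a,b,c}
round 2: done
  FOLLOW(S)={$,a,b,c}  FOLLOW(A)={$,a,b,c}  FOLLOW(B)={$,a,b,c}

FOLLOW(A) = ["$", "a", "b", "c"]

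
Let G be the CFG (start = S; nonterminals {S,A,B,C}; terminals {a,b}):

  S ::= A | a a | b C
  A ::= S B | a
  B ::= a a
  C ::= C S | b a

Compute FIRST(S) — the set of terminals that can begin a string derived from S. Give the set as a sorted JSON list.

FIRST sets, iterate to fixpoint:
pass 1:
  A via A→a: +{a}
  B via B→a a: +{a}
  C via C→b a: +{b}
  S via S→A: +{a}
  S via S→b C: +{b}
  S: {a,b}  A: {a}  B: {a}  C: {b}
pass 2:
  A via A→S B: +{b}
  S: {a,b}  A: {a,b}  B: {a}  C: {b}
pass 3: — fixpoint
  S: {a,b}  A: {a,b}  B: {a}  C: {b}

FIRST(S) = ["a", "b"]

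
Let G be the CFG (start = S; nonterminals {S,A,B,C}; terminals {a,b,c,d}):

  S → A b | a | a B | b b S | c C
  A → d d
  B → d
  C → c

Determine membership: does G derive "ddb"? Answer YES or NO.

Convert to CNF:
  S -> A T1 | T1 X4 | T2 B | T3 C | a
  A -> T0 T0
  B -> d
  C -> c
  T0 -> d
  T1 -> b
  T2 -> a
  T3 -> c
  X4 -> T1 S

CYK table (by increasing span):
  [0..0]={B,T0}  "d"  orig:{B}
  [1..1]={B,T0}  "d"  orig:{B}
  [2..2]={T1}  "b"  orig:{}
  [0..1]={A}  "dd"
  [1..2]=∅  "db"
  [0..2]={S}  "ddb"

S ∈ T[0,2] ⇒ YES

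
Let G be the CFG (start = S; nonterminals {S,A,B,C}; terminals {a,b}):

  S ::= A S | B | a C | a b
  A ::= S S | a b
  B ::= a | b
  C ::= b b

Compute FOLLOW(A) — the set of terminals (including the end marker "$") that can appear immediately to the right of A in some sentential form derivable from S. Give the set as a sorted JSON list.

FIRST iteration:
round 1:
  A via A→a b: +{a}
  B via B→a: +{a}
  B via B→b: +{b}
  C via C→b b: +{b}
  S via S→A S: +{a}
  S via S→B: +{b}
  FIRST(S)={a,b}  FIRST(A)={a}  FIRST(B)={a,b}  FIRST(C)={b}
round 2:
  A via A→S S: +{b}
  FIRST(S)={a,b}  FIRST(A)={a,b}  FIRST(B)={a,b}  FIRST(C)={b}
round 3: (stable)
  FIRST(S)={a,b}  FIRST(A)={a,b}  FIRST(B)={a,b}  FIRST(C)={b}

FOLLOW sets:
seed FOLLOW(S) with $
[1]
  A→S S: FOLLOW(S) ⊇ FIRST(S) = {a,b}; new: +{a,b}
  S→A S: FOLLOW(A) ⊇ FIRST(S) = {a,b}; new: +{a,b}
  S→B: FOLLOW(B) ⊇ FOLLOW(S) ⊇ {$,a,b}; new: +{$,a,b}
  S→a C: FOLLOW(C) ⊇ FOLLOW(S) ⊇ {$,a,b}; new: +{$,a,b}
  FOLLOW[S]={$,a,b}  FOLLOW[A]={a,b}  FOLLOW[B]={$,a,b}  FOLLOW[C]={$,a,b}
[2] done
  FOLLOW[S]={$,a,b}  FOLLOW[A]={a,b}  FOLLOW[B]={$,a,b}  FOLLOW[C]={$,a,b}

FOLLOW(A) = ["a", "b"]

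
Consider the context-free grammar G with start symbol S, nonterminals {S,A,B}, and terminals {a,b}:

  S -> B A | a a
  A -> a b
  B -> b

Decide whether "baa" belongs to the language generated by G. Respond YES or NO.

Convert to CNF:
  S -> B A | T0 T0
  A -> T0 T1
  B -> b
  T0 -> a
  T1 -> b

CYK table (by increasing span):
  [0..0]={B,T1}  "b"  orig:{B}
  [1..1]={T0}  "a"  orig:{}
  [2..2]={T0}  "a"  orig:{}
  [0..1]=∅  "ba"
  [1..2]={S}  "aa"
  [0..2]=∅  "baa"

S ∉ T[0,2] ⇒ NO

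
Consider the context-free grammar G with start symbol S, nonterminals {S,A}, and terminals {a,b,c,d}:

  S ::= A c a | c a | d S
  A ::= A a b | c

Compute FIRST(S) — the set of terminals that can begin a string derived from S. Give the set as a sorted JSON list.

Compute FIRST by fixpoint:
iter 1:
  A via A→c: +{c}
  S via S→A c a: +{c}
  S via S→d S: +{d}
  FIRST(S)={c,d}  FIRST(A)={c}
iter 2: — fixpoint
  FIRST(S)={c,d}  FIRST(A)={c}

FIRST(S) = ["c", "d"]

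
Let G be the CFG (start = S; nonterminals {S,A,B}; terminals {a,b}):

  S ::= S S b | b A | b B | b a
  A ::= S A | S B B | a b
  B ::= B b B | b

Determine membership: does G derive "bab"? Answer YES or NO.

Convert to CNF:
  S -> S X4 | T1 A | T1 B | T1 T0
  A -> S A | S X2 | T0 T1
  B -> B X3 | b
  T0 -> a
  T1 -> b
  X2 -> B B
  X3 -> T1 B
  X4 -> S T1

Fill CYK table bottom-up:
  T[0,0] 'b' = {B,T1}  orig:{B}
  T[1,1] 'a' = {T0}  orig:{}
  T[2,2] 'b' = {B,T1}  orig:{B}
  T[0,1] 'ba' = {S}
  T[1,2] 'ab' = {A}
  T[0,2] 'bab' = {S,X4}  orig:{S}

S ∈ T[0,2] ⇒ YES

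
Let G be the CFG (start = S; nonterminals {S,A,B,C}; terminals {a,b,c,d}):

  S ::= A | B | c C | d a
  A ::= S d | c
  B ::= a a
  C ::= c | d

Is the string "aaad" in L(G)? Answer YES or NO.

CNF form of G:
  S -> S T0 | T0 T1 | T1 T1 | T2 C | c
  A -> S T0 | c
  B -> T1 T1
  C -> c | d
  T0 -> d
  T1 -> a
  T2 -> c

CYK fill:
  T[0,0] 'a' = {T1}  orig:{}
  T[1,1] 'a' = {T1}  orig:{}
  T[2,2] 'a' = {T1}  orig:{}
  T[3,3] 'd' = {C,T0}  orig:{C}
  T[0,1] 'aa' = {B,S}
  T[1,2] 'aa' = {B,S}
  T[2,3] 'ad' = ∅
  T[0,2] 'aaa' = ∅
  T[1,3] 'aad' = {A,S}
  T[0,3] 'aaad' = ∅

S ∉ T[0,3] ⇒ NO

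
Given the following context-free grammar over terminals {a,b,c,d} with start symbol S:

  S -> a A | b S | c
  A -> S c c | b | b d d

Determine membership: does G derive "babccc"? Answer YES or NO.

CNF form of G:
  S -> T1 S | T3 A | c
  A -> S X4 | T1 X5 | b
  T0 -> c
  T1 -> b
  T2 -> d
  T3 -> a
  X4 -> T0 T0
  X5 -> T2 T2

Fill CYK table bottom-up:
  cell(0,0) b: {A,T1}  orig:{A}
  cell(1,1) a: {T3}  orig:{}
  cell(2,2) b: {A,T1}  orig:{A}
  cell(3,3) c: {S,T0}  orig:{S}
  cell(4,4) c: {S,T0}  orig:{S}
  cell(5,5) c: {S,T0}  orig:{S}
  cell(0,1) ba: ∅
  cell(1,2) ab: {S}
  cell(2,3) bc: {S}
  cell(3,4) cc: {X4}  orig:{}
  cell(4,5) cc: {X4}  orig:{}
  cell(0,2) bab: {S}
  cell(1,3) abc: ∅
  cell(2,4) bcc: ∅
  cell(3,5) ccc: {A}
  cell(0,3) babc: ∅
  cell(1,4) abcc: {A}
  cell(2,5) bccc: {A}
  cell(0,4) babcc: {A}
  cell(1,5) abccc: {S}
  cell(0,5) babccc: {S}

S ∈ T[0,5] ⇒ YES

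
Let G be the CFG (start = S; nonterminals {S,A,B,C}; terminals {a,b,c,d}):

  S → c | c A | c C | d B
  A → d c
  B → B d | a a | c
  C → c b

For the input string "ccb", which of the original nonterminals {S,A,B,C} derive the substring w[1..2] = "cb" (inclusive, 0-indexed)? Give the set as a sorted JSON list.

Convert to CNF:
  S -> T0 B | T1 A | T1 C | c
  A -> T0 T1
  B -> B T0 | T2 T2 | c
  C -> T1 T3
  T0 -> d
  T1 -> c
  T2 -> a
  T3 -> b

CYK table (by increasing span), restricted to cells inside w[1..2]:
  cell(1,1) c: {B,S,T1}  orig:{B,S}
  cell(2,2) b: {T3}  orig:{}
  cell(1,2) cb: {C}

Original NTs in T[1,2] deriving "cb": ["C"]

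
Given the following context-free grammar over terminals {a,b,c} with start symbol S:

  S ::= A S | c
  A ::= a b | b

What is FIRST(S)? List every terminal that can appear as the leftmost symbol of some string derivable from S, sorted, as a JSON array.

Compute FIRST by fixpoint:
iter 1:
  A via A→a b: +{a}
  A via A→b: +{b}
  S via S→A S: +{a,b}
  S via S→c: +{c}
  S: {a,b,c}  A: {a,b}
iter 2: — fixpoint
  S: {a,b,c}  A: {a,b}

FIRST(S) = ["a", "b", "c"]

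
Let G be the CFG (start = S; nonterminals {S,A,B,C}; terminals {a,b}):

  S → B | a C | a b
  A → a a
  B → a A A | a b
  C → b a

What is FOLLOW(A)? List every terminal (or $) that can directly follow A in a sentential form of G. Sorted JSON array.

Compute FIRST by fixpoint:
[1]
  A via A→a a: +{a}
  B via B→a A A: +{a}
  C via C→b a: +{b}
  S via S→B: +{a}
  FIRST(S)={a}  FIRST(A)={a}  FIRST(B)={a}  FIRST(C)={b}
[2] — fixpoint
  FIRST(S)={a}  FIRST(A)={a}  FIRST(B)={a}  FIRST(C)={b}

Compute FOLLOW by fixpoint:
initialize: $ ∈ FOLLOW(S)
round 1:
  B→a A A: FOLLOW(A) ⊇ FIRST(A) = {a}; new: +{a}
  S→B: FOLLOW(B) ⊇ FOLLOW(S) ⊇ {$}; new: +{$}
  S→a C: FOLLOW(C) ⊇ FOLLOW(S) ⊇ {$}; new: +{$}
  FOLLOW(S)={$}  FOLLOW(A)={a}  FOLLOW(B)={$}  FOLLOW(C)={$}
round 2:
  B→a A A: FOLLOW(A) ⊇ FOLLOW(B) ⊇ {$}; new: +{$}
  FOLLOW(S)={$}  FOLLOW(A)={$,a}  FOLLOW(B)={$}  FOLLOW(C)={$}
round 3: done
  FOLLOW(S)={$}  FOLLOW(A)={$,a}  FOLLOW(B)={$}  FOLLOW(C)={$}

FOLLOW(A) = ["$", "a"]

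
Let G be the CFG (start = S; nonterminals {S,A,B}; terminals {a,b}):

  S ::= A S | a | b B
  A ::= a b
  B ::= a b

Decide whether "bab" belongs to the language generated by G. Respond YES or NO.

Convert to CNF:
  S -> A S | T1 B | a
  A -> T0 T1
  B -> T0 T1
  T0 -> a
  T1 -> b

CYK table (by increasing span):
  [0..0]={T1}  "b"  orig:{}
  [1..1]={S,T0}  "a"  orig:{S}
  [2..2]={T1}  "b"  orig:{}
  [0..1]=∅  "ba"
  [1..2]={A,B}  "ab"
  [0..2]={S}  "bab"

S ∈ T[0,2] ⇒ YES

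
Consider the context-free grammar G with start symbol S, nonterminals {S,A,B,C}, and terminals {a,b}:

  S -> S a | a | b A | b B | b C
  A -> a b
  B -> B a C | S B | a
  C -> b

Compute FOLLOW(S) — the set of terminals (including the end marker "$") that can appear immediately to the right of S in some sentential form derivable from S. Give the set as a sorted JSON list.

Compute FIRST by fixpoint:
pass 1:
  A via A→a b: +{a}
  B via B→a: +{a}
  C via C→b: +{b}
  S via S→a: +{a}
  S via S→b A: +{b}
  FIRST[S]={a,b}  FIRST[A]={a}  FIRST[B]={a}  FIRST[C]={b}
pass 2:
  B via B→S B: +{b}
  FIRST[S]={a,b}  FIRST[A]={a}  FIRST[B]={a,b}  FIRST[C]={b}
pass 3: done
  FIRST[S]={a,b}  FIRST[A]={a}  FIRST[B]={a,b}  FIRST[C]={b}

FOLLOW sets:
seed FOLLOW(S) with $
pass 1:
  B→B a C: FOLLOW(B) ⊇ FIRST(a) = {a}; new: +{a}
  B→B a C: FOLLOW(C) ⊇ FOLLOW(B) ⊇ {a}; new: +{a}
  B→S B: FOLLOW(S) ⊇ FIRST(B) = {a,b}; new: +{a,b}
  S→b A: FOLLOW(A) ⊇ FOLLOW(S) ⊇ {$,a,b}; new: +{$,a,b}
  S→b B: FOLLOW(B) ⊇ FOLLOW(S) ⊇ {$,a,b}; new: +{$,b}
  S→b C: FOLLOW(C) ⊇ FOLLOW(S) ⊇ {$,a,b}; new: +{$,b}
  S: {$,a,b}  A: {$,a,b}  B: {$,a,b}  C: {$,a,b}
pass 2: — fixpoint
  S: {$,a,b}  A: {$,a,b}  B: {$,a,b}  C: {$,a,b}

FOLLOW(S) = ["$", "a", "b"]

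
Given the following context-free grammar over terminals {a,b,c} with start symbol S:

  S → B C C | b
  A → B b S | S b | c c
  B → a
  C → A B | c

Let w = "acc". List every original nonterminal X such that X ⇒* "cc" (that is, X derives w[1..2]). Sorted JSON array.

CNF form of G:
  S -> B X3 | b
  A -> B X2 | S T0 | T1 T1
  B -> a
  C -> A B | c
  T0 -> b
  T1 -> c
  X2 -> T0 S
  X3 -> C C

Fill CYK table bottom-up, restricted to cells inside w[1..2]:
  T[1,1] 'c' = {C,T1}  orig:{C}
  T[2,2] 'c' = {C,T1}  orig:{C}
  T[1,2] 'cc' = {A,X3}  orig:{A}

Original NTs in T[1,2] deriving "cc": ["A"]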